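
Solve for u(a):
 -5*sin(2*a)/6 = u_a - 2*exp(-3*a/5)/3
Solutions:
 u(a) = C1 + 5*cos(2*a)/12 - 10*exp(-3*a/5)/9


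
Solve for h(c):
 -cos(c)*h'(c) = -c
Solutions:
 h(c) = C1 + Integral(c/cos(c), c)


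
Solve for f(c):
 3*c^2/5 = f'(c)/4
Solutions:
 f(c) = C1 + 4*c^3/5


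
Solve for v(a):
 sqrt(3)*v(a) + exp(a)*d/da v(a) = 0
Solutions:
 v(a) = C1*exp(sqrt(3)*exp(-a))


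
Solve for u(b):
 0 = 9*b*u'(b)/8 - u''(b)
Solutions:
 u(b) = C1 + C2*erfi(3*b/4)


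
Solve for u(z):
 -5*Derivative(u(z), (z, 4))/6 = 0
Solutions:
 u(z) = C1 + C2*z + C3*z^2 + C4*z^3


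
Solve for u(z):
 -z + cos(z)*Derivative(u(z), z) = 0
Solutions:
 u(z) = C1 + Integral(z/cos(z), z)


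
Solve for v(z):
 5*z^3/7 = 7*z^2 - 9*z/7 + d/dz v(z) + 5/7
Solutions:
 v(z) = C1 + 5*z^4/28 - 7*z^3/3 + 9*z^2/14 - 5*z/7


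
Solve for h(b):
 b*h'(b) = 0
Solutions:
 h(b) = C1


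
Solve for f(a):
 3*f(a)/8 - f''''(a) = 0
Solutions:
 f(a) = C1*exp(-6^(1/4)*a/2) + C2*exp(6^(1/4)*a/2) + C3*sin(6^(1/4)*a/2) + C4*cos(6^(1/4)*a/2)


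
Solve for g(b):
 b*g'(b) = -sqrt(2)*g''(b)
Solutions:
 g(b) = C1 + C2*erf(2^(1/4)*b/2)


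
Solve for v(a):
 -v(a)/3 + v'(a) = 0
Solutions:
 v(a) = C1*exp(a/3)


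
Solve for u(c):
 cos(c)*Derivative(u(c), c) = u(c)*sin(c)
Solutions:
 u(c) = C1/cos(c)


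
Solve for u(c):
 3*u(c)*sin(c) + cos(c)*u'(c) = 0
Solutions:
 u(c) = C1*cos(c)^3


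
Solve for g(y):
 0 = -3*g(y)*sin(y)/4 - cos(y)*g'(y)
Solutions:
 g(y) = C1*cos(y)^(3/4)


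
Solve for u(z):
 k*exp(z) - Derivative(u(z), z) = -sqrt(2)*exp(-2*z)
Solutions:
 u(z) = C1 + k*exp(z) - sqrt(2)*exp(-2*z)/2


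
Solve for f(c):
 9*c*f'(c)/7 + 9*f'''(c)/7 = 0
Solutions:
 f(c) = C1 + Integral(C2*airyai(-c) + C3*airybi(-c), c)


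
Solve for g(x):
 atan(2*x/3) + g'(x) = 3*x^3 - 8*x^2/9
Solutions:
 g(x) = C1 + 3*x^4/4 - 8*x^3/27 - x*atan(2*x/3) + 3*log(4*x^2 + 9)/4


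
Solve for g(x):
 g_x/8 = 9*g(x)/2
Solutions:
 g(x) = C1*exp(36*x)


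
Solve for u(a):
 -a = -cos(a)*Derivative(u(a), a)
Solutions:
 u(a) = C1 + Integral(a/cos(a), a)


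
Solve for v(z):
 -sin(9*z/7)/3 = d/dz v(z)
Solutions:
 v(z) = C1 + 7*cos(9*z/7)/27


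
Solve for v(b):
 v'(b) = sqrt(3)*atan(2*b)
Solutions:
 v(b) = C1 + sqrt(3)*(b*atan(2*b) - log(4*b^2 + 1)/4)


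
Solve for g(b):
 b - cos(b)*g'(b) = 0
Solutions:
 g(b) = C1 + Integral(b/cos(b), b)


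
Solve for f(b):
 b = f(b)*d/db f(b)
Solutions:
 f(b) = -sqrt(C1 + b^2)
 f(b) = sqrt(C1 + b^2)


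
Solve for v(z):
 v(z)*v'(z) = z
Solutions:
 v(z) = -sqrt(C1 + z^2)
 v(z) = sqrt(C1 + z^2)


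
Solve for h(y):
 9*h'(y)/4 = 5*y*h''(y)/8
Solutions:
 h(y) = C1 + C2*y^(23/5)


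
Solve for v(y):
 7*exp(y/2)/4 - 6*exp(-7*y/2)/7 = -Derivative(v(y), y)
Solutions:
 v(y) = C1 - 7*exp(y/2)/2 - 12*exp(-7*y/2)/49


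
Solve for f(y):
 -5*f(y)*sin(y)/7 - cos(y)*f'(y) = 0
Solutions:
 f(y) = C1*cos(y)^(5/7)


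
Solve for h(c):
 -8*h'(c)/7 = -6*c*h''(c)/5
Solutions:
 h(c) = C1 + C2*c^(41/21)


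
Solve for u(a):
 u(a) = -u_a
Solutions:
 u(a) = C1*exp(-a)


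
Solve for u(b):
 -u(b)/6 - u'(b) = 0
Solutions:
 u(b) = C1*exp(-b/6)


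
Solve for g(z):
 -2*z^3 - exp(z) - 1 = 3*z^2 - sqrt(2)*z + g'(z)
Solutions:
 g(z) = C1 - z^4/2 - z^3 + sqrt(2)*z^2/2 - z - exp(z)


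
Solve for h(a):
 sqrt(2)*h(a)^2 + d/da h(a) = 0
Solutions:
 h(a) = 1/(C1 + sqrt(2)*a)


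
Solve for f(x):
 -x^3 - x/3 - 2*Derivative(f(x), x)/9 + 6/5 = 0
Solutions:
 f(x) = C1 - 9*x^4/8 - 3*x^2/4 + 27*x/5


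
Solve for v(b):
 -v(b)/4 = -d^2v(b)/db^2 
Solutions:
 v(b) = C1*exp(-b/2) + C2*exp(b/2)


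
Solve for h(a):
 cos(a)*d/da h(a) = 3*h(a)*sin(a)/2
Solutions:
 h(a) = C1/cos(a)^(3/2)


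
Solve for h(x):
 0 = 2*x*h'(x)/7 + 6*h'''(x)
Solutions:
 h(x) = C1 + Integral(C2*airyai(-21^(2/3)*x/21) + C3*airybi(-21^(2/3)*x/21), x)


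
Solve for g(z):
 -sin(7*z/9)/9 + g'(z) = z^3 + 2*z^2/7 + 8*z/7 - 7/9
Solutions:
 g(z) = C1 + z^4/4 + 2*z^3/21 + 4*z^2/7 - 7*z/9 - cos(7*z/9)/7


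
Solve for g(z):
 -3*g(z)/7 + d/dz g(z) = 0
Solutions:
 g(z) = C1*exp(3*z/7)


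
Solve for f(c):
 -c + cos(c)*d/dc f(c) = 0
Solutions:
 f(c) = C1 + Integral(c/cos(c), c)


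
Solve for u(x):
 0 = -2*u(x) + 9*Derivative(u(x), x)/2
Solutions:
 u(x) = C1*exp(4*x/9)


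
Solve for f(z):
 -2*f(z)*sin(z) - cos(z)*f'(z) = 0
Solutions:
 f(z) = C1*cos(z)^2


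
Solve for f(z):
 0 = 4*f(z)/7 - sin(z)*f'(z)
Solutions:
 f(z) = C1*(cos(z) - 1)^(2/7)/(cos(z) + 1)^(2/7)


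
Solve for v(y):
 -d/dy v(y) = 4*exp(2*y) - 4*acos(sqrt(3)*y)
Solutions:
 v(y) = C1 + 4*y*acos(sqrt(3)*y) - 4*sqrt(3)*sqrt(1 - 3*y^2)/3 - 2*exp(2*y)


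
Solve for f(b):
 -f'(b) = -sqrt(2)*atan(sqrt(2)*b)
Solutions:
 f(b) = C1 + sqrt(2)*(b*atan(sqrt(2)*b) - sqrt(2)*log(2*b^2 + 1)/4)


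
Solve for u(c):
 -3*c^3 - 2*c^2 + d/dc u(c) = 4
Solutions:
 u(c) = C1 + 3*c^4/4 + 2*c^3/3 + 4*c


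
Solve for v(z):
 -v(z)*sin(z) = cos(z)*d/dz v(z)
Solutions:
 v(z) = C1*cos(z)


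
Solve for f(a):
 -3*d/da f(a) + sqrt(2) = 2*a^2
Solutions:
 f(a) = C1 - 2*a^3/9 + sqrt(2)*a/3


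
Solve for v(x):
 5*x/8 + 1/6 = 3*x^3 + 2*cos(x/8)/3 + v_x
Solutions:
 v(x) = C1 - 3*x^4/4 + 5*x^2/16 + x/6 - 16*sin(x/8)/3


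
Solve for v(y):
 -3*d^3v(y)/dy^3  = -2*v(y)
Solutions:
 v(y) = C3*exp(2^(1/3)*3^(2/3)*y/3) + (C1*sin(2^(1/3)*3^(1/6)*y/2) + C2*cos(2^(1/3)*3^(1/6)*y/2))*exp(-2^(1/3)*3^(2/3)*y/6)


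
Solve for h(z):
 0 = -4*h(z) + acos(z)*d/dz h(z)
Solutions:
 h(z) = C1*exp(4*Integral(1/acos(z), z))


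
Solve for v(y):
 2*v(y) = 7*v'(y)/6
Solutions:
 v(y) = C1*exp(12*y/7)


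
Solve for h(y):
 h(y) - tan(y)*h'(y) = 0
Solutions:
 h(y) = C1*sin(y)


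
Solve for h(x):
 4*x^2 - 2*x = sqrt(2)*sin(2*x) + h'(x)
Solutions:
 h(x) = C1 + 4*x^3/3 - x^2 + sqrt(2)*cos(2*x)/2


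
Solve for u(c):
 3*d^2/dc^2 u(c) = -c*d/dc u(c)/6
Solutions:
 u(c) = C1 + C2*erf(c/6)


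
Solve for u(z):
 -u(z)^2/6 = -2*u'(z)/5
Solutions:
 u(z) = -12/(C1 + 5*z)


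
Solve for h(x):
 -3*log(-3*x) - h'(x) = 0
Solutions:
 h(x) = C1 - 3*x*log(-x) + 3*x*(1 - log(3))


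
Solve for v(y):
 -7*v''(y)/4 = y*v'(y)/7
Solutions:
 v(y) = C1 + C2*erf(sqrt(2)*y/7)


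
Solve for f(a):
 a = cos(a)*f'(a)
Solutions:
 f(a) = C1 + Integral(a/cos(a), a)


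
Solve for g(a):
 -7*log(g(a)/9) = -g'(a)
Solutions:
 Integral(1/(-log(_y) + 2*log(3)), (_y, g(a)))/7 = C1 - a


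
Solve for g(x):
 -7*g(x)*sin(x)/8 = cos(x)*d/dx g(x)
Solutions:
 g(x) = C1*cos(x)^(7/8)


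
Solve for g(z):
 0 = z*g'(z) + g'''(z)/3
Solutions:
 g(z) = C1 + Integral(C2*airyai(-3^(1/3)*z) + C3*airybi(-3^(1/3)*z), z)


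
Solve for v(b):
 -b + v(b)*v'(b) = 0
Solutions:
 v(b) = -sqrt(C1 + b^2)
 v(b) = sqrt(C1 + b^2)


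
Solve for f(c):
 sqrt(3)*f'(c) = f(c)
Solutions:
 f(c) = C1*exp(sqrt(3)*c/3)


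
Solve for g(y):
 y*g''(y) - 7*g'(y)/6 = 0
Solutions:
 g(y) = C1 + C2*y^(13/6)


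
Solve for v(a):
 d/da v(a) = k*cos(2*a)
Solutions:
 v(a) = C1 + k*sin(2*a)/2


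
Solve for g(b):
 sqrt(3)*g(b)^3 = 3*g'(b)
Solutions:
 g(b) = -sqrt(6)*sqrt(-1/(C1 + sqrt(3)*b))/2
 g(b) = sqrt(6)*sqrt(-1/(C1 + sqrt(3)*b))/2


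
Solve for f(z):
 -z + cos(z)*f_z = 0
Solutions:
 f(z) = C1 + Integral(z/cos(z), z)


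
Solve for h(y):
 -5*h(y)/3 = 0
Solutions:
 h(y) = 0


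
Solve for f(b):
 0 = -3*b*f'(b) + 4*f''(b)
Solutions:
 f(b) = C1 + C2*erfi(sqrt(6)*b/4)


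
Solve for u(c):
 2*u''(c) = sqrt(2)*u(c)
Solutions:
 u(c) = C1*exp(-2^(3/4)*c/2) + C2*exp(2^(3/4)*c/2)


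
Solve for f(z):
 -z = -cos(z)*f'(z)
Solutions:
 f(z) = C1 + Integral(z/cos(z), z)


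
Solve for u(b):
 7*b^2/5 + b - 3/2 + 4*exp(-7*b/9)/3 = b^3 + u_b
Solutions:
 u(b) = C1 - b^4/4 + 7*b^3/15 + b^2/2 - 3*b/2 - 12*exp(-7*b/9)/7


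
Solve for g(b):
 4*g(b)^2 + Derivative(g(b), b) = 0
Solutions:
 g(b) = 1/(C1 + 4*b)


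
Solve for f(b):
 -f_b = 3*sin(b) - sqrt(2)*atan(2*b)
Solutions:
 f(b) = C1 + sqrt(2)*(b*atan(2*b) - log(4*b^2 + 1)/4) + 3*cos(b)


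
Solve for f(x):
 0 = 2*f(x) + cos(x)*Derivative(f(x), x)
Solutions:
 f(x) = C1*(sin(x) - 1)/(sin(x) + 1)


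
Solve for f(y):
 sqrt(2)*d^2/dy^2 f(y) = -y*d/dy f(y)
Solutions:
 f(y) = C1 + C2*erf(2^(1/4)*y/2)


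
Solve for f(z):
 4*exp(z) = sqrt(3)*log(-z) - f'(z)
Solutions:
 f(z) = C1 + sqrt(3)*z*log(-z) - sqrt(3)*z - 4*exp(z)


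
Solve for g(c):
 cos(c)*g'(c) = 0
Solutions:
 g(c) = C1


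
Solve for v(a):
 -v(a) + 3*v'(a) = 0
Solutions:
 v(a) = C1*exp(a/3)


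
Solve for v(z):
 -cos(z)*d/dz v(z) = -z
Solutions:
 v(z) = C1 + Integral(z/cos(z), z)


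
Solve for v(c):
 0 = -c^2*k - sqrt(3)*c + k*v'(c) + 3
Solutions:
 v(c) = C1 + c^3/3 + sqrt(3)*c^2/(2*k) - 3*c/k


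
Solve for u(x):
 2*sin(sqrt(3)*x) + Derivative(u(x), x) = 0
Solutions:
 u(x) = C1 + 2*sqrt(3)*cos(sqrt(3)*x)/3


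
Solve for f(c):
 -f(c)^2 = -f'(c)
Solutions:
 f(c) = -1/(C1 + c)


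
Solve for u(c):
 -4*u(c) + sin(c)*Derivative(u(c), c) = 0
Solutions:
 u(c) = C1*(cos(c)^2 - 2*cos(c) + 1)/(cos(c)^2 + 2*cos(c) + 1)


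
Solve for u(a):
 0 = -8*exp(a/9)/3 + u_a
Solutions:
 u(a) = C1 + 24*exp(a/9)


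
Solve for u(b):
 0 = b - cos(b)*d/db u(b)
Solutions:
 u(b) = C1 + Integral(b/cos(b), b)


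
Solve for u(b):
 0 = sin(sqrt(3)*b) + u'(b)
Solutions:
 u(b) = C1 + sqrt(3)*cos(sqrt(3)*b)/3


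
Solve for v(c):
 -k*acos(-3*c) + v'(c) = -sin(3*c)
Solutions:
 v(c) = C1 + k*(c*acos(-3*c) + sqrt(1 - 9*c^2)/3) + cos(3*c)/3


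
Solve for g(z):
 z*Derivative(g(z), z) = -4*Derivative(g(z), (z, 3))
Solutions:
 g(z) = C1 + Integral(C2*airyai(-2^(1/3)*z/2) + C3*airybi(-2^(1/3)*z/2), z)


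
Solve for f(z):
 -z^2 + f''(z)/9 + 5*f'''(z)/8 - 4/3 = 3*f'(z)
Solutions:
 f(z) = C1 + C2*exp(2*z*(-2 + sqrt(2434))/45) + C3*exp(-2*z*(2 + sqrt(2434))/45) - z^3/9 - z^2/81 - 5111*z/8748


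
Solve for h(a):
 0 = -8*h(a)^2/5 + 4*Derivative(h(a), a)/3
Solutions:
 h(a) = -5/(C1 + 6*a)


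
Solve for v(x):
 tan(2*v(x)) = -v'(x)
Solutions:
 v(x) = -asin(C1*exp(-2*x))/2 + pi/2
 v(x) = asin(C1*exp(-2*x))/2


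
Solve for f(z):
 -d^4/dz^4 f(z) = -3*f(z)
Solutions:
 f(z) = C1*exp(-3^(1/4)*z) + C2*exp(3^(1/4)*z) + C3*sin(3^(1/4)*z) + C4*cos(3^(1/4)*z)


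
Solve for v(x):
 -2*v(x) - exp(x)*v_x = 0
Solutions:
 v(x) = C1*exp(2*exp(-x))


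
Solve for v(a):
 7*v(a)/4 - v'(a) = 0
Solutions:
 v(a) = C1*exp(7*a/4)


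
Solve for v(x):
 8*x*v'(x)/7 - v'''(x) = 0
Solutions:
 v(x) = C1 + Integral(C2*airyai(2*7^(2/3)*x/7) + C3*airybi(2*7^(2/3)*x/7), x)


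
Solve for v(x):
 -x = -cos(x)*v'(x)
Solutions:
 v(x) = C1 + Integral(x/cos(x), x)


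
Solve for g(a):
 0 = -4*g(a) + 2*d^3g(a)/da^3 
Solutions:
 g(a) = C3*exp(2^(1/3)*a) + (C1*sin(2^(1/3)*sqrt(3)*a/2) + C2*cos(2^(1/3)*sqrt(3)*a/2))*exp(-2^(1/3)*a/2)


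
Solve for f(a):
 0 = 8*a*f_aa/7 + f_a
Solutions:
 f(a) = C1 + C2*a^(1/8)


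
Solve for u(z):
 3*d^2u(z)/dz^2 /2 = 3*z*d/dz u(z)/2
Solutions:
 u(z) = C1 + C2*erfi(sqrt(2)*z/2)


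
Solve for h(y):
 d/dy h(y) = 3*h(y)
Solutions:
 h(y) = C1*exp(3*y)


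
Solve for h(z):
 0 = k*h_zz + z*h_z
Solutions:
 h(z) = C1 + C2*sqrt(k)*erf(sqrt(2)*z*sqrt(1/k)/2)


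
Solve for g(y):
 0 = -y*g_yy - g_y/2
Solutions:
 g(y) = C1 + C2*sqrt(y)


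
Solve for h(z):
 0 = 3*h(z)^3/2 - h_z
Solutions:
 h(z) = -sqrt(-1/(C1 + 3*z))
 h(z) = sqrt(-1/(C1 + 3*z))


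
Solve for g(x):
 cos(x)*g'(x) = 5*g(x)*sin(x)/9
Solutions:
 g(x) = C1/cos(x)^(5/9)


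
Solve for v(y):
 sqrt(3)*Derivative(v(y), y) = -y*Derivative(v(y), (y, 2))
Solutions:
 v(y) = C1 + C2*y^(1 - sqrt(3))


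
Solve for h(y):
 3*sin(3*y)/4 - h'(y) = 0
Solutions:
 h(y) = C1 - cos(3*y)/4


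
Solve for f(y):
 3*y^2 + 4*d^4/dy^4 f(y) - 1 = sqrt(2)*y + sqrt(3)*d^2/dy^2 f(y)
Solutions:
 f(y) = C1 + C2*y + C3*exp(-3^(1/4)*y/2) + C4*exp(3^(1/4)*y/2) + sqrt(3)*y^4/12 - sqrt(6)*y^3/18 + y^2*(4 - sqrt(3)/6)


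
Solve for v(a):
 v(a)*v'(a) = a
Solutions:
 v(a) = -sqrt(C1 + a^2)
 v(a) = sqrt(C1 + a^2)


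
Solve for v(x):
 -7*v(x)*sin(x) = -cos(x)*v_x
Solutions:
 v(x) = C1/cos(x)^7


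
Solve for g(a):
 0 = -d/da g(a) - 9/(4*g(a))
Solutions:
 g(a) = -sqrt(C1 - 18*a)/2
 g(a) = sqrt(C1 - 18*a)/2


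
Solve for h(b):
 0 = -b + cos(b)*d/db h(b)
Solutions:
 h(b) = C1 + Integral(b/cos(b), b)


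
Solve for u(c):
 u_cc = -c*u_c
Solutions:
 u(c) = C1 + C2*erf(sqrt(2)*c/2)


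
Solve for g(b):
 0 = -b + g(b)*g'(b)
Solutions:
 g(b) = -sqrt(C1 + b^2)
 g(b) = sqrt(C1 + b^2)


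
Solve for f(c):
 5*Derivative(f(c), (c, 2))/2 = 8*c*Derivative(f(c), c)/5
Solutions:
 f(c) = C1 + C2*erfi(2*sqrt(2)*c/5)


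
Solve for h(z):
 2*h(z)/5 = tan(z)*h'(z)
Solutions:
 h(z) = C1*sin(z)^(2/5)


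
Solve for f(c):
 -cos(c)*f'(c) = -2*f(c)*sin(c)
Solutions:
 f(c) = C1/cos(c)^2


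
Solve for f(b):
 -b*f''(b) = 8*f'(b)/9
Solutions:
 f(b) = C1 + C2*b^(1/9)


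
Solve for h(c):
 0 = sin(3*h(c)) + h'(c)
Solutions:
 h(c) = -acos((-C1 - exp(6*c))/(C1 - exp(6*c)))/3 + 2*pi/3
 h(c) = acos((-C1 - exp(6*c))/(C1 - exp(6*c)))/3


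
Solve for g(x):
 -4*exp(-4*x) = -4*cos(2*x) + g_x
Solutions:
 g(x) = C1 + 2*sin(2*x) + exp(-4*x)


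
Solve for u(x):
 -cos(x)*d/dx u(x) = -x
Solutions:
 u(x) = C1 + Integral(x/cos(x), x)


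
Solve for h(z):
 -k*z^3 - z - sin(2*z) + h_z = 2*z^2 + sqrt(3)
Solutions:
 h(z) = C1 + k*z^4/4 + 2*z^3/3 + z^2/2 + sqrt(3)*z - cos(2*z)/2


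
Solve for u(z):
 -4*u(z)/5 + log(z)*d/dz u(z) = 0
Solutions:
 u(z) = C1*exp(4*li(z)/5)


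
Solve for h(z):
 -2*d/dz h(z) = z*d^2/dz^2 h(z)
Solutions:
 h(z) = C1 + C2/z


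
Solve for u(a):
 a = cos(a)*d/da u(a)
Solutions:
 u(a) = C1 + Integral(a/cos(a), a)


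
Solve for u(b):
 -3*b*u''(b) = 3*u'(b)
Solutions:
 u(b) = C1 + C2*log(b)


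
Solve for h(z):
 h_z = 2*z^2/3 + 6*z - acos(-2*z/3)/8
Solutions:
 h(z) = C1 + 2*z^3/9 + 3*z^2 - z*acos(-2*z/3)/8 - sqrt(9 - 4*z^2)/16


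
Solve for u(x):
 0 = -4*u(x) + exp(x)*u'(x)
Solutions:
 u(x) = C1*exp(-4*exp(-x))


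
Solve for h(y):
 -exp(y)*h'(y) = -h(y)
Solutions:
 h(y) = C1*exp(-exp(-y))


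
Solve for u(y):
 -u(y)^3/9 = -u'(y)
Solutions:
 u(y) = -3*sqrt(2)*sqrt(-1/(C1 + y))/2
 u(y) = 3*sqrt(2)*sqrt(-1/(C1 + y))/2


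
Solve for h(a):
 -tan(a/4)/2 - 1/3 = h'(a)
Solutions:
 h(a) = C1 - a/3 + 2*log(cos(a/4))


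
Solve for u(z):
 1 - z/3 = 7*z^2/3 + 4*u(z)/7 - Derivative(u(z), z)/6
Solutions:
 u(z) = C1*exp(24*z/7) - 49*z^2/12 - 427*z/144 + 3059/3456


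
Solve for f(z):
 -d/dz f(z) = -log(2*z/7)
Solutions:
 f(z) = C1 + z*log(z) + z*log(2/7) - z


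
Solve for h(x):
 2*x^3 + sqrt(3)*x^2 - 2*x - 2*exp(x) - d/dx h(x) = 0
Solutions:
 h(x) = C1 + x^4/2 + sqrt(3)*x^3/3 - x^2 - 2*exp(x)


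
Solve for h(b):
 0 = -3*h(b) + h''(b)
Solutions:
 h(b) = C1*exp(-sqrt(3)*b) + C2*exp(sqrt(3)*b)


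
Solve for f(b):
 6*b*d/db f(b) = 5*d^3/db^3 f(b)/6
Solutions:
 f(b) = C1 + Integral(C2*airyai(30^(2/3)*b/5) + C3*airybi(30^(2/3)*b/5), b)


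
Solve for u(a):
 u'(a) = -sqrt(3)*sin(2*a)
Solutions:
 u(a) = C1 + sqrt(3)*cos(2*a)/2


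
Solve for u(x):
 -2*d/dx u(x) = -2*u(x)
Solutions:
 u(x) = C1*exp(x)


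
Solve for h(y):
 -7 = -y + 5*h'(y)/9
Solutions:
 h(y) = C1 + 9*y^2/10 - 63*y/5


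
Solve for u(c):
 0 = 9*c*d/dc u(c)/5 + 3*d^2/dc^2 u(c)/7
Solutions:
 u(c) = C1 + C2*erf(sqrt(210)*c/10)


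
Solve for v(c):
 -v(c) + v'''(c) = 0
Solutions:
 v(c) = C3*exp(c) + (C1*sin(sqrt(3)*c/2) + C2*cos(sqrt(3)*c/2))*exp(-c/2)


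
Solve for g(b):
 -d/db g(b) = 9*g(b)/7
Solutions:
 g(b) = C1*exp(-9*b/7)


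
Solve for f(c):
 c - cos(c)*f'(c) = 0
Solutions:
 f(c) = C1 + Integral(c/cos(c), c)


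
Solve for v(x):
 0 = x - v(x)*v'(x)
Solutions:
 v(x) = -sqrt(C1 + x^2)
 v(x) = sqrt(C1 + x^2)


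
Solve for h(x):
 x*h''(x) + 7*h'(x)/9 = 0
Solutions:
 h(x) = C1 + C2*x^(2/9)


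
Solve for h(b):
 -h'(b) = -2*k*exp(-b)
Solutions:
 h(b) = C1 - 2*k*exp(-b)


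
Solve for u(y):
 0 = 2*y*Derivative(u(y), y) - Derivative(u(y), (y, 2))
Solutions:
 u(y) = C1 + C2*erfi(y)


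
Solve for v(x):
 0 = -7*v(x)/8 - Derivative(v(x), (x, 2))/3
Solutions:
 v(x) = C1*sin(sqrt(42)*x/4) + C2*cos(sqrt(42)*x/4)


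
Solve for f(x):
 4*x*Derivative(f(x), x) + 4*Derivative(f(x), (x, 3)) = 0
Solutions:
 f(x) = C1 + Integral(C2*airyai(-x) + C3*airybi(-x), x)


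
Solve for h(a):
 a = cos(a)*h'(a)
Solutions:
 h(a) = C1 + Integral(a/cos(a), a)


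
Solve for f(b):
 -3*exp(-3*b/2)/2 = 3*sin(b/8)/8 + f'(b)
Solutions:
 f(b) = C1 + 3*cos(b/8) + exp(-3*b/2)


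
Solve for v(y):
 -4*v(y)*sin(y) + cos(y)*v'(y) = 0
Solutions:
 v(y) = C1/cos(y)^4


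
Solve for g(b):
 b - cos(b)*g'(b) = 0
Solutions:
 g(b) = C1 + Integral(b/cos(b), b)


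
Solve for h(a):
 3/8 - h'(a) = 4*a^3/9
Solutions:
 h(a) = C1 - a^4/9 + 3*a/8


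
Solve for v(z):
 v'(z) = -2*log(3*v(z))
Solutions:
 Integral(1/(log(_y) + log(3)), (_y, v(z)))/2 = C1 - z


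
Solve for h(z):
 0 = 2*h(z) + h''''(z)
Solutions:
 h(z) = (C1*sin(2^(3/4)*z/2) + C2*cos(2^(3/4)*z/2))*exp(-2^(3/4)*z/2) + (C3*sin(2^(3/4)*z/2) + C4*cos(2^(3/4)*z/2))*exp(2^(3/4)*z/2)


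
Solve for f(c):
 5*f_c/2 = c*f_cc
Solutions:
 f(c) = C1 + C2*c^(7/2)


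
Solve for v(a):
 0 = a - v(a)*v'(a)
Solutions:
 v(a) = -sqrt(C1 + a^2)
 v(a) = sqrt(C1 + a^2)


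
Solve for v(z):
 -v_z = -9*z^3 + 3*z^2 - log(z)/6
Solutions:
 v(z) = C1 + 9*z^4/4 - z^3 + z*log(z)/6 - z/6


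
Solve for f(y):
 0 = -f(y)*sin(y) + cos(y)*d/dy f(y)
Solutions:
 f(y) = C1/cos(y)


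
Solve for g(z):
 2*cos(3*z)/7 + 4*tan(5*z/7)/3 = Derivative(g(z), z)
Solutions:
 g(z) = C1 - 28*log(cos(5*z/7))/15 + 2*sin(3*z)/21


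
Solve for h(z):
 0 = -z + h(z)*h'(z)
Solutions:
 h(z) = -sqrt(C1 + z^2)
 h(z) = sqrt(C1 + z^2)


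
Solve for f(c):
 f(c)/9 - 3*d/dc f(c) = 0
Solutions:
 f(c) = C1*exp(c/27)


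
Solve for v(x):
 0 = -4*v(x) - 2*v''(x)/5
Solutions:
 v(x) = C1*sin(sqrt(10)*x) + C2*cos(sqrt(10)*x)


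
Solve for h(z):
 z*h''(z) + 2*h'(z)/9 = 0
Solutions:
 h(z) = C1 + C2*z^(7/9)


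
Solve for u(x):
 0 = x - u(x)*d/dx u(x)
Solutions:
 u(x) = -sqrt(C1 + x^2)
 u(x) = sqrt(C1 + x^2)


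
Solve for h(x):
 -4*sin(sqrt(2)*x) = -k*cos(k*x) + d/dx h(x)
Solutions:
 h(x) = C1 + sin(k*x) + 2*sqrt(2)*cos(sqrt(2)*x)


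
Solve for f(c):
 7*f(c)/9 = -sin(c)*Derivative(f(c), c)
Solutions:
 f(c) = C1*(cos(c) + 1)^(7/18)/(cos(c) - 1)^(7/18)


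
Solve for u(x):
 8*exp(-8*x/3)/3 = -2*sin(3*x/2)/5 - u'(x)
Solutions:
 u(x) = C1 + 4*cos(3*x/2)/15 + exp(-8*x/3)


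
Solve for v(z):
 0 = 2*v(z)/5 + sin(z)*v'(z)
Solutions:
 v(z) = C1*(cos(z) + 1)^(1/5)/(cos(z) - 1)^(1/5)


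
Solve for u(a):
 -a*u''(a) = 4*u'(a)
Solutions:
 u(a) = C1 + C2/a^3


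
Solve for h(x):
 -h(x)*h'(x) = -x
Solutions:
 h(x) = -sqrt(C1 + x^2)
 h(x) = sqrt(C1 + x^2)


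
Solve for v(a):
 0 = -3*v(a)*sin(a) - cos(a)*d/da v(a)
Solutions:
 v(a) = C1*cos(a)^3


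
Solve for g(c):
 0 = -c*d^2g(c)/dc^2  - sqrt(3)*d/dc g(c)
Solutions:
 g(c) = C1 + C2*c^(1 - sqrt(3))


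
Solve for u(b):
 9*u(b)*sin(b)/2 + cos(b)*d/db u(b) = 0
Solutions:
 u(b) = C1*cos(b)^(9/2)


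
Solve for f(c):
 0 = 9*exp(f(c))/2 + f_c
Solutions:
 f(c) = log(1/(C1 + 9*c)) + log(2)


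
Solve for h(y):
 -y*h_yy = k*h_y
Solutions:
 h(y) = C1 + y^(1 - re(k))*(C2*sin(log(y)*Abs(im(k))) + C3*cos(log(y)*im(k)))


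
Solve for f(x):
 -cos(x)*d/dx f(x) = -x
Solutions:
 f(x) = C1 + Integral(x/cos(x), x)


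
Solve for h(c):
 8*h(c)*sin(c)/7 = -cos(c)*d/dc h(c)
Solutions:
 h(c) = C1*cos(c)^(8/7)


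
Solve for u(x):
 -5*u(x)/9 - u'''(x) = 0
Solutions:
 u(x) = C3*exp(-15^(1/3)*x/3) + (C1*sin(3^(5/6)*5^(1/3)*x/6) + C2*cos(3^(5/6)*5^(1/3)*x/6))*exp(15^(1/3)*x/6)


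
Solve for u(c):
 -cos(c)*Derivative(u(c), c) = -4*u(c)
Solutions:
 u(c) = C1*(sin(c)^2 + 2*sin(c) + 1)/(sin(c)^2 - 2*sin(c) + 1)


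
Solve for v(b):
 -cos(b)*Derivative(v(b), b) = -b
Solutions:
 v(b) = C1 + Integral(b/cos(b), b)


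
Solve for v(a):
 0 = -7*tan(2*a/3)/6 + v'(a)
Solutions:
 v(a) = C1 - 7*log(cos(2*a/3))/4


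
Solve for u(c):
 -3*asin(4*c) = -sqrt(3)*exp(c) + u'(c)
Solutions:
 u(c) = C1 - 3*c*asin(4*c) - 3*sqrt(1 - 16*c^2)/4 + sqrt(3)*exp(c)


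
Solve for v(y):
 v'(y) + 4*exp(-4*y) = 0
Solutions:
 v(y) = C1 + exp(-4*y)


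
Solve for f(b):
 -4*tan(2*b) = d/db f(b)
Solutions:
 f(b) = C1 + 2*log(cos(2*b))


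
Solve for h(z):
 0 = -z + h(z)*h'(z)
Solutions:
 h(z) = -sqrt(C1 + z^2)
 h(z) = sqrt(C1 + z^2)


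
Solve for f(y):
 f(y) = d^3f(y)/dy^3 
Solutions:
 f(y) = C3*exp(y) + (C1*sin(sqrt(3)*y/2) + C2*cos(sqrt(3)*y/2))*exp(-y/2)


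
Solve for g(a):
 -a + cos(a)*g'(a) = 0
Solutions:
 g(a) = C1 + Integral(a/cos(a), a)


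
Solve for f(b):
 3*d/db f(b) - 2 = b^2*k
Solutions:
 f(b) = C1 + b^3*k/9 + 2*b/3


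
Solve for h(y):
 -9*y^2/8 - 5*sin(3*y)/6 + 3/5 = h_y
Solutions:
 h(y) = C1 - 3*y^3/8 + 3*y/5 + 5*cos(3*y)/18


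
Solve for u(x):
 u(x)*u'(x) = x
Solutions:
 u(x) = -sqrt(C1 + x^2)
 u(x) = sqrt(C1 + x^2)


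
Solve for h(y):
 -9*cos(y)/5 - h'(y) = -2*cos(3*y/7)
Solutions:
 h(y) = C1 + 14*sin(3*y/7)/3 - 9*sin(y)/5


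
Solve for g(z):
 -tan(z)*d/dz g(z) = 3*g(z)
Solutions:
 g(z) = C1/sin(z)^3


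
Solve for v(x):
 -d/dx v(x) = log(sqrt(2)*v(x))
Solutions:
 2*Integral(1/(2*log(_y) + log(2)), (_y, v(x))) = C1 - x


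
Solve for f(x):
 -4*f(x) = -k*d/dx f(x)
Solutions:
 f(x) = C1*exp(4*x/k)


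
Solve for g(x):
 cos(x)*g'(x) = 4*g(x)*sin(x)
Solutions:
 g(x) = C1/cos(x)^4


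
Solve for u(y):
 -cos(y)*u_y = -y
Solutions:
 u(y) = C1 + Integral(y/cos(y), y)


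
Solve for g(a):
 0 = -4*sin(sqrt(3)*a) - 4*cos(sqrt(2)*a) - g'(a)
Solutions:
 g(a) = C1 - 2*sqrt(2)*sin(sqrt(2)*a) + 4*sqrt(3)*cos(sqrt(3)*a)/3


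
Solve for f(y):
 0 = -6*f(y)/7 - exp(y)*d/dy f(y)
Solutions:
 f(y) = C1*exp(6*exp(-y)/7)


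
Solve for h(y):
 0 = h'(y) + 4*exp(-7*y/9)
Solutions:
 h(y) = C1 + 36*exp(-7*y/9)/7


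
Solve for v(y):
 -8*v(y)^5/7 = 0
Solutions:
 v(y) = 0


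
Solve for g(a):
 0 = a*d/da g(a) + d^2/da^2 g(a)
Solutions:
 g(a) = C1 + C2*erf(sqrt(2)*a/2)


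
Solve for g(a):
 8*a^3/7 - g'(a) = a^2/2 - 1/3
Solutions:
 g(a) = C1 + 2*a^4/7 - a^3/6 + a/3


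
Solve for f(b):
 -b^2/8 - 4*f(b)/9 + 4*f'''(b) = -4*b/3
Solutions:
 f(b) = C3*exp(3^(1/3)*b/3) - 9*b^2/32 + 3*b + (C1*sin(3^(5/6)*b/6) + C2*cos(3^(5/6)*b/6))*exp(-3^(1/3)*b/6)


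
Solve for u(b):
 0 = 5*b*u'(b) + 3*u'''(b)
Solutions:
 u(b) = C1 + Integral(C2*airyai(-3^(2/3)*5^(1/3)*b/3) + C3*airybi(-3^(2/3)*5^(1/3)*b/3), b)


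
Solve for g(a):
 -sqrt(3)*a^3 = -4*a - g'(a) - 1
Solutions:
 g(a) = C1 + sqrt(3)*a^4/4 - 2*a^2 - a


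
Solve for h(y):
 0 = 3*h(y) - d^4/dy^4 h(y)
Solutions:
 h(y) = C1*exp(-3^(1/4)*y) + C2*exp(3^(1/4)*y) + C3*sin(3^(1/4)*y) + C4*cos(3^(1/4)*y)


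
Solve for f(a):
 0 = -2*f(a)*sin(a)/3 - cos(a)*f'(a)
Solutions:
 f(a) = C1*cos(a)^(2/3)


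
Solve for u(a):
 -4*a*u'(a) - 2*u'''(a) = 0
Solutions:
 u(a) = C1 + Integral(C2*airyai(-2^(1/3)*a) + C3*airybi(-2^(1/3)*a), a)


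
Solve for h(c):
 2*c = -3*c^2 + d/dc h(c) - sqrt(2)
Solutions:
 h(c) = C1 + c^3 + c^2 + sqrt(2)*c


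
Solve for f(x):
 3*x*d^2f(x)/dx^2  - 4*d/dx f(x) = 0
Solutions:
 f(x) = C1 + C2*x^(7/3)


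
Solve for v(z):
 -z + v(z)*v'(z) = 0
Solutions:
 v(z) = -sqrt(C1 + z^2)
 v(z) = sqrt(C1 + z^2)


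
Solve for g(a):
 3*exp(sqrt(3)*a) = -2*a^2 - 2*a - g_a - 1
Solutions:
 g(a) = C1 - 2*a^3/3 - a^2 - a - sqrt(3)*exp(sqrt(3)*a)


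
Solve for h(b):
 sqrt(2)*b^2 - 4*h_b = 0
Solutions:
 h(b) = C1 + sqrt(2)*b^3/12


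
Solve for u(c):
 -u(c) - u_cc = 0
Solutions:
 u(c) = C1*sin(c) + C2*cos(c)


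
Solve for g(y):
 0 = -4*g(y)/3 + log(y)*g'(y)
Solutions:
 g(y) = C1*exp(4*li(y)/3)


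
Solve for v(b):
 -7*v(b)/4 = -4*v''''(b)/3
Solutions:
 v(b) = C1*exp(-21^(1/4)*b/2) + C2*exp(21^(1/4)*b/2) + C3*sin(21^(1/4)*b/2) + C4*cos(21^(1/4)*b/2)


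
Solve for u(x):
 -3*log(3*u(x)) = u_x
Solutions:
 Integral(1/(log(_y) + log(3)), (_y, u(x)))/3 = C1 - x


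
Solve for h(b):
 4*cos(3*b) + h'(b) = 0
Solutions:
 h(b) = C1 - 4*sin(3*b)/3


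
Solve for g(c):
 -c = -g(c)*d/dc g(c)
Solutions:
 g(c) = -sqrt(C1 + c^2)
 g(c) = sqrt(C1 + c^2)


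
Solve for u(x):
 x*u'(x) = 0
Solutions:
 u(x) = C1


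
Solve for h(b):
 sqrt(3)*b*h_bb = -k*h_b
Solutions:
 h(b) = C1 + b^(-sqrt(3)*re(k)/3 + 1)*(C2*sin(sqrt(3)*log(b)*Abs(im(k))/3) + C3*cos(sqrt(3)*log(b)*im(k)/3))


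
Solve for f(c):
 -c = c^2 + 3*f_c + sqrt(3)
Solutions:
 f(c) = C1 - c^3/9 - c^2/6 - sqrt(3)*c/3


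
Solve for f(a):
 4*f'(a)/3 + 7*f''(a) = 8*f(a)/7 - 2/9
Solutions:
 f(a) = C1*exp(2*a*(-1 + sqrt(19))/21) + C2*exp(-2*a*(1 + sqrt(19))/21) + 7/36


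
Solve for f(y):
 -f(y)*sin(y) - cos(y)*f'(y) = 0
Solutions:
 f(y) = C1*cos(y)


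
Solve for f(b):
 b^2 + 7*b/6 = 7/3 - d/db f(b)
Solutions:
 f(b) = C1 - b^3/3 - 7*b^2/12 + 7*b/3


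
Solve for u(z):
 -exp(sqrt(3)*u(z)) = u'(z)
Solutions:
 u(z) = sqrt(3)*(2*log(1/(C1 + z)) - log(3))/6


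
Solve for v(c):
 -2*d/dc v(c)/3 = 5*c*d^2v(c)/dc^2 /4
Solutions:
 v(c) = C1 + C2*c^(7/15)


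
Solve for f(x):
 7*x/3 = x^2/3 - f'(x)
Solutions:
 f(x) = C1 + x^3/9 - 7*x^2/6


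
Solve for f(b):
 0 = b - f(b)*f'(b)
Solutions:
 f(b) = -sqrt(C1 + b^2)
 f(b) = sqrt(C1 + b^2)


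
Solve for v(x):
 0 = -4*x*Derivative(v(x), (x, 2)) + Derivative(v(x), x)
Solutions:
 v(x) = C1 + C2*x^(5/4)


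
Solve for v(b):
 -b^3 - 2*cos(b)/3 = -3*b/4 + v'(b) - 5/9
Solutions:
 v(b) = C1 - b^4/4 + 3*b^2/8 + 5*b/9 - 2*sin(b)/3


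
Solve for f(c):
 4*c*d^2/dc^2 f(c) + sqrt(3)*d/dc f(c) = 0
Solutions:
 f(c) = C1 + C2*c^(1 - sqrt(3)/4)


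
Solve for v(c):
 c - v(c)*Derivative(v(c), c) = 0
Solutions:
 v(c) = -sqrt(C1 + c^2)
 v(c) = sqrt(C1 + c^2)


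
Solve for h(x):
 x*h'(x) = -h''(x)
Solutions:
 h(x) = C1 + C2*erf(sqrt(2)*x/2)


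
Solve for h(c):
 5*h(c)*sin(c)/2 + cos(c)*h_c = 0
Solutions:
 h(c) = C1*cos(c)^(5/2)


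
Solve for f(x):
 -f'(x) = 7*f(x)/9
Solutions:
 f(x) = C1*exp(-7*x/9)


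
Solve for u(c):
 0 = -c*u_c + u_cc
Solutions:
 u(c) = C1 + C2*erfi(sqrt(2)*c/2)


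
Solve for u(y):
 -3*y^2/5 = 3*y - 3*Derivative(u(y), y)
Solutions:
 u(y) = C1 + y^3/15 + y^2/2


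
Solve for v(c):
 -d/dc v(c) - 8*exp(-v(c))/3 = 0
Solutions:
 v(c) = log(C1 - 8*c/3)


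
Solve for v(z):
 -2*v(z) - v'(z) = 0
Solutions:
 v(z) = C1*exp(-2*z)


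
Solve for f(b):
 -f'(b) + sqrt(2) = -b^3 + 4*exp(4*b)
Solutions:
 f(b) = C1 + b^4/4 + sqrt(2)*b - exp(4*b)


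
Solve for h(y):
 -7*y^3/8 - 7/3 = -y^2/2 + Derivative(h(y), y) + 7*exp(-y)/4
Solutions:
 h(y) = C1 - 7*y^4/32 + y^3/6 - 7*y/3 + 7*exp(-y)/4


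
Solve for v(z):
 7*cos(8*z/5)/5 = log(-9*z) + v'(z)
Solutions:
 v(z) = C1 - z*log(-z) - 2*z*log(3) + z + 7*sin(8*z/5)/8


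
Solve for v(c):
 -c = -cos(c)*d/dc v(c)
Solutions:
 v(c) = C1 + Integral(c/cos(c), c)


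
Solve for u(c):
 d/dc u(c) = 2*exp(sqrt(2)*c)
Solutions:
 u(c) = C1 + sqrt(2)*exp(sqrt(2)*c)


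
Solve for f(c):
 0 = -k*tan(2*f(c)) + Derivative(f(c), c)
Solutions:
 f(c) = -asin(C1*exp(2*c*k))/2 + pi/2
 f(c) = asin(C1*exp(2*c*k))/2


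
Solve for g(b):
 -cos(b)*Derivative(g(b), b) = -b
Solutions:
 g(b) = C1 + Integral(b/cos(b), b)


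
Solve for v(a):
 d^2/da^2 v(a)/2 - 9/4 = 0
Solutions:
 v(a) = C1 + C2*a + 9*a^2/4


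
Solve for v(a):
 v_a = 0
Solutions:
 v(a) = C1


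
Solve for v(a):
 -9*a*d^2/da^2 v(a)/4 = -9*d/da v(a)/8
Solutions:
 v(a) = C1 + C2*a^(3/2)


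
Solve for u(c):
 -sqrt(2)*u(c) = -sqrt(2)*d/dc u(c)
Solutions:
 u(c) = C1*exp(c)


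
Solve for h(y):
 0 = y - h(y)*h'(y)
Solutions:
 h(y) = -sqrt(C1 + y^2)
 h(y) = sqrt(C1 + y^2)


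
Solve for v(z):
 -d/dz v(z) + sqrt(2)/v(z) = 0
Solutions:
 v(z) = -sqrt(C1 + 2*sqrt(2)*z)
 v(z) = sqrt(C1 + 2*sqrt(2)*z)


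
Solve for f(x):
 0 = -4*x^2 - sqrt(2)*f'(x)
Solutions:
 f(x) = C1 - 2*sqrt(2)*x^3/3


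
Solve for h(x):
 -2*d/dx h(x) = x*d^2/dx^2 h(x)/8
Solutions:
 h(x) = C1 + C2/x^15


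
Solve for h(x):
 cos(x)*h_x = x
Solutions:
 h(x) = C1 + Integral(x/cos(x), x)


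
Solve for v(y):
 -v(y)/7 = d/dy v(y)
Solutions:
 v(y) = C1*exp(-y/7)


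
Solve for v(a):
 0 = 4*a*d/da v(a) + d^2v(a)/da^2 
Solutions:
 v(a) = C1 + C2*erf(sqrt(2)*a)


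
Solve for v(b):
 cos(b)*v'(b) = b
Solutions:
 v(b) = C1 + Integral(b/cos(b), b)


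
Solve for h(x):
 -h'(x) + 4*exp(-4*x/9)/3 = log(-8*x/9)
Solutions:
 h(x) = C1 - x*log(-x) + x*(-3*log(2) + 1 + 2*log(3)) - 3*exp(-4*x/9)


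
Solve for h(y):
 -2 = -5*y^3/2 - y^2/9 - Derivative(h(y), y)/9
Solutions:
 h(y) = C1 - 45*y^4/8 - y^3/3 + 18*y


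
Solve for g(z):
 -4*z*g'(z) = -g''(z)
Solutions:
 g(z) = C1 + C2*erfi(sqrt(2)*z)


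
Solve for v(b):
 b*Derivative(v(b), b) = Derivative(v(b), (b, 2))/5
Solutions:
 v(b) = C1 + C2*erfi(sqrt(10)*b/2)


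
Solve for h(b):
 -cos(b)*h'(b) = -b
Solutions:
 h(b) = C1 + Integral(b/cos(b), b)


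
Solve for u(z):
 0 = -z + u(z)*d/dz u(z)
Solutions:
 u(z) = -sqrt(C1 + z^2)
 u(z) = sqrt(C1 + z^2)


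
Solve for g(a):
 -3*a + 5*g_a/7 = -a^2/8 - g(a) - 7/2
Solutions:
 g(a) = C1*exp(-7*a/5) - a^2/8 + 89*a/28 - 1131/196


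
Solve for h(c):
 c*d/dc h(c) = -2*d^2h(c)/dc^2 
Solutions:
 h(c) = C1 + C2*erf(c/2)


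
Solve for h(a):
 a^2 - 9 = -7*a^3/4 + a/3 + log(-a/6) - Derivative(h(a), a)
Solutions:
 h(a) = C1 - 7*a^4/16 - a^3/3 + a^2/6 + a*log(-a) + a*(8 - log(6))


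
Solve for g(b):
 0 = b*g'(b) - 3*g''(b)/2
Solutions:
 g(b) = C1 + C2*erfi(sqrt(3)*b/3)


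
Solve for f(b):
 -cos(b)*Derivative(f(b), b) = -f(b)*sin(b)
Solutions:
 f(b) = C1/cos(b)


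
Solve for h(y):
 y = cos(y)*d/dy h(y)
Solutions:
 h(y) = C1 + Integral(y/cos(y), y)


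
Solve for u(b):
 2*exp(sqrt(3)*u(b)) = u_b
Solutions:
 u(b) = sqrt(3)*(2*log(-1/(C1 + 2*b)) - log(3))/6


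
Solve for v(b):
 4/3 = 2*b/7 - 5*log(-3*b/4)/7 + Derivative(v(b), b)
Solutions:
 v(b) = C1 - b^2/7 + 5*b*log(-b)/7 + b*(-30*log(2) + 13 + 15*log(3))/21


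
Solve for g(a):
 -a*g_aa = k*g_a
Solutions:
 g(a) = C1 + a^(1 - re(k))*(C2*sin(log(a)*Abs(im(k))) + C3*cos(log(a)*im(k)))


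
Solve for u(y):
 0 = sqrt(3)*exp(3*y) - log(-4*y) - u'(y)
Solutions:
 u(y) = C1 - y*log(-y) + y*(1 - 2*log(2)) + sqrt(3)*exp(3*y)/3


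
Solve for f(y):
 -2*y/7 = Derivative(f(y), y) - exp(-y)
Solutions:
 f(y) = C1 - y^2/7 - exp(-y)


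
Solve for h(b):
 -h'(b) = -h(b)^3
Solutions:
 h(b) = -sqrt(2)*sqrt(-1/(C1 + b))/2
 h(b) = sqrt(2)*sqrt(-1/(C1 + b))/2


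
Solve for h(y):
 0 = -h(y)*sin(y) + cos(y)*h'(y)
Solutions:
 h(y) = C1/cos(y)


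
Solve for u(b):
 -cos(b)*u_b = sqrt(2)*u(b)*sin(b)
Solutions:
 u(b) = C1*cos(b)^(sqrt(2))


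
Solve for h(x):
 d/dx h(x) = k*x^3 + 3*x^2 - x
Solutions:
 h(x) = C1 + k*x^4/4 + x^3 - x^2/2


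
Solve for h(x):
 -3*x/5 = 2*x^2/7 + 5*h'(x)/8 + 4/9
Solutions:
 h(x) = C1 - 16*x^3/105 - 12*x^2/25 - 32*x/45


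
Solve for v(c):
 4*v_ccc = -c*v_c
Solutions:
 v(c) = C1 + Integral(C2*airyai(-2^(1/3)*c/2) + C3*airybi(-2^(1/3)*c/2), c)


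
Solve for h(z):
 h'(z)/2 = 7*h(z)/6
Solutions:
 h(z) = C1*exp(7*z/3)


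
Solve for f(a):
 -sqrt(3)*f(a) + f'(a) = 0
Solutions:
 f(a) = C1*exp(sqrt(3)*a)


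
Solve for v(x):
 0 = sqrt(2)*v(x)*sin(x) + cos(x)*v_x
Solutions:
 v(x) = C1*cos(x)^(sqrt(2))


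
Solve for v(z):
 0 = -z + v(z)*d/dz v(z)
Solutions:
 v(z) = -sqrt(C1 + z^2)
 v(z) = sqrt(C1 + z^2)


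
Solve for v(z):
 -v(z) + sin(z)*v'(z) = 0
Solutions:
 v(z) = C1*sqrt(cos(z) - 1)/sqrt(cos(z) + 1)


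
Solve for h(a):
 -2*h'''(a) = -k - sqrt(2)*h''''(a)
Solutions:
 h(a) = C1 + C2*a + C3*a^2 + C4*exp(sqrt(2)*a) + a^3*k/12


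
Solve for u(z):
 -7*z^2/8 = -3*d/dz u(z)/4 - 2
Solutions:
 u(z) = C1 + 7*z^3/18 - 8*z/3


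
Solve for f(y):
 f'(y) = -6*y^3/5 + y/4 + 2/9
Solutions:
 f(y) = C1 - 3*y^4/10 + y^2/8 + 2*y/9


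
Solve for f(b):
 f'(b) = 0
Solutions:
 f(b) = C1


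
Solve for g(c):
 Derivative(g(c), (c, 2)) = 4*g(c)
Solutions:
 g(c) = C1*exp(-2*c) + C2*exp(2*c)


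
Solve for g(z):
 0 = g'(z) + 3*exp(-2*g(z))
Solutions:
 g(z) = log(-sqrt(C1 - 6*z))
 g(z) = log(C1 - 6*z)/2


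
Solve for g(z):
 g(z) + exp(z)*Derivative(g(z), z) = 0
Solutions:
 g(z) = C1*exp(exp(-z))


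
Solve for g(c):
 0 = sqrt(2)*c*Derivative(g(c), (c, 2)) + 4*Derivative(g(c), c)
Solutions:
 g(c) = C1 + C2*c^(1 - 2*sqrt(2))


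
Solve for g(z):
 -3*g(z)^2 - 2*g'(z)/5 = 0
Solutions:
 g(z) = 2/(C1 + 15*z)


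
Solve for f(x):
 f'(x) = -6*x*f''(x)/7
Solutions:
 f(x) = C1 + C2/x^(1/6)


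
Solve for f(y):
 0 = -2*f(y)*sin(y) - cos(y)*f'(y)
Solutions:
 f(y) = C1*cos(y)^2


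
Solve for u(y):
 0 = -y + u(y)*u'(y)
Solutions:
 u(y) = -sqrt(C1 + y^2)
 u(y) = sqrt(C1 + y^2)


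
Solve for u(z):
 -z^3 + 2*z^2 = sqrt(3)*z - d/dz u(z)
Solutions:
 u(z) = C1 + z^4/4 - 2*z^3/3 + sqrt(3)*z^2/2


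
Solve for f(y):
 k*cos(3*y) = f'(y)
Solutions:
 f(y) = C1 + k*sin(3*y)/3


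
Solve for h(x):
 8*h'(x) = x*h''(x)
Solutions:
 h(x) = C1 + C2*x^9


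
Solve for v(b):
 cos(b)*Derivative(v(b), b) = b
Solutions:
 v(b) = C1 + Integral(b/cos(b), b)


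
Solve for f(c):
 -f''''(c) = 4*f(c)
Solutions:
 f(c) = (C1*sin(c) + C2*cos(c))*exp(-c) + (C3*sin(c) + C4*cos(c))*exp(c)


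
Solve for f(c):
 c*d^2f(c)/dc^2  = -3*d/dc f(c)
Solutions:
 f(c) = C1 + C2/c^2


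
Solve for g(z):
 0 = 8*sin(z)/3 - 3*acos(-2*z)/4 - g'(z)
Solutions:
 g(z) = C1 - 3*z*acos(-2*z)/4 - 3*sqrt(1 - 4*z^2)/8 - 8*cos(z)/3


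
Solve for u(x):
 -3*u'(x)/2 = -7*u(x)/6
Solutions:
 u(x) = C1*exp(7*x/9)


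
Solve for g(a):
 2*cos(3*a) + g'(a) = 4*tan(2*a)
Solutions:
 g(a) = C1 - 2*log(cos(2*a)) - 2*sin(3*a)/3


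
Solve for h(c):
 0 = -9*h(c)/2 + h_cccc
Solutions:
 h(c) = C1*exp(-2^(3/4)*sqrt(3)*c/2) + C2*exp(2^(3/4)*sqrt(3)*c/2) + C3*sin(2^(3/4)*sqrt(3)*c/2) + C4*cos(2^(3/4)*sqrt(3)*c/2)


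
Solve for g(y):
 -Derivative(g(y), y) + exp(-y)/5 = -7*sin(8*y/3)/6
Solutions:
 g(y) = C1 - 7*cos(8*y/3)/16 - exp(-y)/5


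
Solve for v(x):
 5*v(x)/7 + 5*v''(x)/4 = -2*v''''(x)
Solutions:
 v(x) = (C1*sin(14^(3/4)*5^(1/4)*x*cos(atan(sqrt(3255)/35)/2)/14) + C2*cos(14^(3/4)*5^(1/4)*x*cos(atan(sqrt(3255)/35)/2)/14))*exp(-14^(3/4)*5^(1/4)*x*sin(atan(sqrt(3255)/35)/2)/14) + (C3*sin(14^(3/4)*5^(1/4)*x*cos(atan(sqrt(3255)/35)/2)/14) + C4*cos(14^(3/4)*5^(1/4)*x*cos(atan(sqrt(3255)/35)/2)/14))*exp(14^(3/4)*5^(1/4)*x*sin(atan(sqrt(3255)/35)/2)/14)


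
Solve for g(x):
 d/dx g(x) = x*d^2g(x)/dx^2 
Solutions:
 g(x) = C1 + C2*x^2


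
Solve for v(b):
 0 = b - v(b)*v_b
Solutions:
 v(b) = -sqrt(C1 + b^2)
 v(b) = sqrt(C1 + b^2)


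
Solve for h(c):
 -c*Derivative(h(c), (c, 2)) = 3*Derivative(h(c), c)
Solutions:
 h(c) = C1 + C2/c^2


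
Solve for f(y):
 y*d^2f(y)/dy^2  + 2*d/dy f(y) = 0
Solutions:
 f(y) = C1 + C2/y


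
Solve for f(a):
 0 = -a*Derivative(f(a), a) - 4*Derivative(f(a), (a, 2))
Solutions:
 f(a) = C1 + C2*erf(sqrt(2)*a/4)


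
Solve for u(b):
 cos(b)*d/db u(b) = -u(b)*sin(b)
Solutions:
 u(b) = C1*cos(b)


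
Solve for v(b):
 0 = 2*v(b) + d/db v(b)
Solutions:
 v(b) = C1*exp(-2*b)


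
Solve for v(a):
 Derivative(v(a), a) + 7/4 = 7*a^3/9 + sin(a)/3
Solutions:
 v(a) = C1 + 7*a^4/36 - 7*a/4 - cos(a)/3


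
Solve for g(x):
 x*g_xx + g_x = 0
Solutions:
 g(x) = C1 + C2*log(x)


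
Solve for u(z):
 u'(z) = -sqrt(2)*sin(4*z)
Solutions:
 u(z) = C1 + sqrt(2)*cos(4*z)/4


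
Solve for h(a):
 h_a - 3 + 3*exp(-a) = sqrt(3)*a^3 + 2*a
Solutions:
 h(a) = C1 + sqrt(3)*a^4/4 + a^2 + 3*a + 3*exp(-a)


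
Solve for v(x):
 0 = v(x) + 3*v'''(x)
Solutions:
 v(x) = C3*exp(-3^(2/3)*x/3) + (C1*sin(3^(1/6)*x/2) + C2*cos(3^(1/6)*x/2))*exp(3^(2/3)*x/6)


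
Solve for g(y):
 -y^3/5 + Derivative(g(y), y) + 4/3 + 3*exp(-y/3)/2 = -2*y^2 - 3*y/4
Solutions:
 g(y) = C1 + y^4/20 - 2*y^3/3 - 3*y^2/8 - 4*y/3 + 9*exp(-y/3)/2


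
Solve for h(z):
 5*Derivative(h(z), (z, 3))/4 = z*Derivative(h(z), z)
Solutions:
 h(z) = C1 + Integral(C2*airyai(10^(2/3)*z/5) + C3*airybi(10^(2/3)*z/5), z)


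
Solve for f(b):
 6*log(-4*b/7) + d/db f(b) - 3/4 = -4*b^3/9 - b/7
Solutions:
 f(b) = C1 - b^4/9 - b^2/14 - 6*b*log(-b) + b*(-12*log(2) + 27/4 + 6*log(7))


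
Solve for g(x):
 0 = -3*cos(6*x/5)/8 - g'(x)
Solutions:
 g(x) = C1 - 5*sin(6*x/5)/16


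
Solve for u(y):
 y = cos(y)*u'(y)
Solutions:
 u(y) = C1 + Integral(y/cos(y), y)


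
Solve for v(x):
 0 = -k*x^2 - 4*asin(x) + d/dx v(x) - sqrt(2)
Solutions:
 v(x) = C1 + k*x^3/3 + 4*x*asin(x) + sqrt(2)*x + 4*sqrt(1 - x^2)


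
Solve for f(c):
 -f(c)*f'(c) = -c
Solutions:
 f(c) = -sqrt(C1 + c^2)
 f(c) = sqrt(C1 + c^2)


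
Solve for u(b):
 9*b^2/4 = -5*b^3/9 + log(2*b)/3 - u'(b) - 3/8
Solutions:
 u(b) = C1 - 5*b^4/36 - 3*b^3/4 + b*log(b)/3 - 17*b/24 + b*log(2)/3


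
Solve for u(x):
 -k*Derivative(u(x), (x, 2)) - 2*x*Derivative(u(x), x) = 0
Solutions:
 u(x) = C1 + C2*sqrt(k)*erf(x*sqrt(1/k))


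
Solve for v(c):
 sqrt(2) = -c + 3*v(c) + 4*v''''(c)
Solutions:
 v(c) = c/3 + (C1*sin(3^(1/4)*c/2) + C2*cos(3^(1/4)*c/2))*exp(-3^(1/4)*c/2) + (C3*sin(3^(1/4)*c/2) + C4*cos(3^(1/4)*c/2))*exp(3^(1/4)*c/2) + sqrt(2)/3


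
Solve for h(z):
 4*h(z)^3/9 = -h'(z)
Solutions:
 h(z) = -3*sqrt(2)*sqrt(-1/(C1 - 4*z))/2
 h(z) = 3*sqrt(2)*sqrt(-1/(C1 - 4*z))/2


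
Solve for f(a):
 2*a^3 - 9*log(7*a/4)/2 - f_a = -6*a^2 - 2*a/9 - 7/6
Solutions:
 f(a) = C1 + a^4/2 + 2*a^3 + a^2/9 - 9*a*log(a)/2 - 9*a*log(7)/2 + 17*a/3 + 9*a*log(2)


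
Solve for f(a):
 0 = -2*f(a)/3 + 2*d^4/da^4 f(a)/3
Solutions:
 f(a) = C1*exp(-a) + C2*exp(a) + C3*sin(a) + C4*cos(a)


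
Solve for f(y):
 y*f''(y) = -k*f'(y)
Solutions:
 f(y) = C1 + y^(1 - re(k))*(C2*sin(log(y)*Abs(im(k))) + C3*cos(log(y)*im(k)))


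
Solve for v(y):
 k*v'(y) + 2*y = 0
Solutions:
 v(y) = C1 - y^2/k


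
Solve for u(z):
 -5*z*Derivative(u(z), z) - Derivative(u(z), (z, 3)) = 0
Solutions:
 u(z) = C1 + Integral(C2*airyai(-5^(1/3)*z) + C3*airybi(-5^(1/3)*z), z)


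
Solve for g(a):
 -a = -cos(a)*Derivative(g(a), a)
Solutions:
 g(a) = C1 + Integral(a/cos(a), a)


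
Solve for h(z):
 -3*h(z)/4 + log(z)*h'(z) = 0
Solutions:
 h(z) = C1*exp(3*li(z)/4)
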